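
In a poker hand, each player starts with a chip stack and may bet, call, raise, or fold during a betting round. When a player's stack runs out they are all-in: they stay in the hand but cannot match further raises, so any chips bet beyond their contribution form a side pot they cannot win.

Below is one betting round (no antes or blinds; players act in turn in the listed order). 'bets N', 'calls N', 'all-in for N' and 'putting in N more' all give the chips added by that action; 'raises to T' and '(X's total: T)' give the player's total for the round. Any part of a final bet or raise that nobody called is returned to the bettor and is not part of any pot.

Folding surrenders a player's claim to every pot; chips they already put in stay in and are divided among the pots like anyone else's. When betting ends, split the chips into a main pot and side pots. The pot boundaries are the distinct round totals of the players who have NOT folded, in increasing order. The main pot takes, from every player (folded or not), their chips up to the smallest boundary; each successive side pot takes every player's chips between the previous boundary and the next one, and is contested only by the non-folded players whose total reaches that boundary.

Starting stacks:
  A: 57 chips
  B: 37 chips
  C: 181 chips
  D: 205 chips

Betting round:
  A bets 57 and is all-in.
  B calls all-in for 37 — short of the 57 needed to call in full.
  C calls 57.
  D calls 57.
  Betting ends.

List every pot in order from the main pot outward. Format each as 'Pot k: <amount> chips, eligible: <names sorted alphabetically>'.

Pot 1: 148 chips, eligible: A, B, C, D
Pot 2: 60 chips, eligible: A, C, D

Derivation:
Contributions: A=57, B=37, C=57, D=57
Pot levels (distinct totals of non-folded players): 37, 57
Layer 1-37: 37 each from A, B, C, D = 37*4 = 148 chips; eligible A, B, C, D
Layer 38-57: 20 each from A, C, D = 20*3 = 60 chips; eligible A, C, D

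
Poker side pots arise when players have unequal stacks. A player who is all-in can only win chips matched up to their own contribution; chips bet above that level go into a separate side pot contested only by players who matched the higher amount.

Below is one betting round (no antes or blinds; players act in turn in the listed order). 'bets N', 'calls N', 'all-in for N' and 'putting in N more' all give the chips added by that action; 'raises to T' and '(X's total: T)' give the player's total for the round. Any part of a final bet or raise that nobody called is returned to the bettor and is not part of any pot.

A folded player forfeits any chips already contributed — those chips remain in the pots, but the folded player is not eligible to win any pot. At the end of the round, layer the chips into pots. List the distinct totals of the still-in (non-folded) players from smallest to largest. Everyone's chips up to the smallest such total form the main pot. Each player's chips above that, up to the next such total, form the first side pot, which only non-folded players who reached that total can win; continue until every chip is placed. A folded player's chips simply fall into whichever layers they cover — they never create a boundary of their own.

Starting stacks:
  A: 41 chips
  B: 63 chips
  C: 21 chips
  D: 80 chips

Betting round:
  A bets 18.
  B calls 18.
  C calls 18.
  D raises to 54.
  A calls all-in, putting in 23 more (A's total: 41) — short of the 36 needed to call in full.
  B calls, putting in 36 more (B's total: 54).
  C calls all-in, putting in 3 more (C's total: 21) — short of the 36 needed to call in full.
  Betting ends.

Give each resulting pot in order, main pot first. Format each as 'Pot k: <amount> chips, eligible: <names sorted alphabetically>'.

Pot 1: 84 chips, eligible: A, B, C, D
Pot 2: 60 chips, eligible: A, B, D
Pot 3: 26 chips, eligible: B, D

Derivation:
Contributions: A=41, B=54, C=21, D=54
Pot levels (distinct totals of non-folded players): 21, 41, 54
Layer 1-21: 21 each from A, B, C, D = 21*4 = 84 chips; eligible A, B, C, D
Layer 22-41: 20 each from A, B, D = 20*3 = 60 chips; eligible A, B, D
Layer 42-54: 13 each from B, D = 13*2 = 26 chips; eligible B, D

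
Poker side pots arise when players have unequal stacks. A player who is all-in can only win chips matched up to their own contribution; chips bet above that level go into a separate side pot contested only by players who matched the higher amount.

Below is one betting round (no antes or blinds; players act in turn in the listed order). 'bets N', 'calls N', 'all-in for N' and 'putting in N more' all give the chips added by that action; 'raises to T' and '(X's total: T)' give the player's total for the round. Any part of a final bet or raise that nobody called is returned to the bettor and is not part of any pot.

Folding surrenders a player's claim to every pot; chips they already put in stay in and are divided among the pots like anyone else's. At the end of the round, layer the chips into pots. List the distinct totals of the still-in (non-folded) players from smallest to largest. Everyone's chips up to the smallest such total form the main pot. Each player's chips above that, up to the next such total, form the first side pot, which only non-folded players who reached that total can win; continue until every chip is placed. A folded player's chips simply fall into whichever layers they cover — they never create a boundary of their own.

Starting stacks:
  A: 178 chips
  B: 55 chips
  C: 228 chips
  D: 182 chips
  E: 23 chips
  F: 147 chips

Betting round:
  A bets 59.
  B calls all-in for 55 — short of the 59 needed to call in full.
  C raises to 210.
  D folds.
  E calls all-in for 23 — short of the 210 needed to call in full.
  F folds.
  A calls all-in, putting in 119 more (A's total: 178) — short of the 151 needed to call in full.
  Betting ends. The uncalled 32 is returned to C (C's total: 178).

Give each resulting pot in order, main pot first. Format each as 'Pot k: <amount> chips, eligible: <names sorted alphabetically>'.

Pot 1: 92 chips, eligible: A, B, C, E
Pot 2: 96 chips, eligible: A, B, C
Pot 3: 246 chips, eligible: A, C

Derivation:
Contributions (after 32 returned to C): A=178, B=55, C=178, E=23
Folded: D, F
Pot levels (distinct totals of non-folded players): 23, 55, 178
Layer 1-23: 23 each from A, B, C, E = 23*4 = 92 chips; eligible A, B, C, E
Layer 24-55: 32 each from A, B, C = 32*3 = 96 chips; eligible A, B, C
Layer 56-178: 123 each from A, C = 123*2 = 246 chips; eligible A, C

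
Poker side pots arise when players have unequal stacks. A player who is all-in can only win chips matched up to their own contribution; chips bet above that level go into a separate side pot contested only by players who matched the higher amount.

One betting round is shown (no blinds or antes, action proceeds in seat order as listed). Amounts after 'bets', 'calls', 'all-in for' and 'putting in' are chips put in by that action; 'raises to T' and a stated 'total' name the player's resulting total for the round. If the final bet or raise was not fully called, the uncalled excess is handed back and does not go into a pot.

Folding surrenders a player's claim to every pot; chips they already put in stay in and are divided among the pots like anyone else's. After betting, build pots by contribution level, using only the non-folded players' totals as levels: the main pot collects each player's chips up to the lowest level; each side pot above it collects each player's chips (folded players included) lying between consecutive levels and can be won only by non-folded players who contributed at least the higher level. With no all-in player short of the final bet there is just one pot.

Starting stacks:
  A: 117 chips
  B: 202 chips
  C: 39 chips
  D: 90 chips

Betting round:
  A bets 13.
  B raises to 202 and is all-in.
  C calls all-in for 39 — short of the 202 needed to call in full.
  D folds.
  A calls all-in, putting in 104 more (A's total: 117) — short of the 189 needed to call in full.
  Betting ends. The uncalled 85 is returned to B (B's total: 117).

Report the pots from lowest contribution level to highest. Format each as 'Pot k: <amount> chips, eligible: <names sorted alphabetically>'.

Pot 1: 117 chips, eligible: A, B, C
Pot 2: 156 chips, eligible: A, B

Derivation:
Contributions (after 85 returned to B): A=117, B=117, C=39
Folded: D
Pot levels (distinct totals of non-folded players): 39, 117
Layer 1-39: 39 each from A, B, C = 39*3 = 117 chips; eligible A, B, C
Layer 40-117: 78 each from A, B = 78*2 = 156 chips; eligible A, B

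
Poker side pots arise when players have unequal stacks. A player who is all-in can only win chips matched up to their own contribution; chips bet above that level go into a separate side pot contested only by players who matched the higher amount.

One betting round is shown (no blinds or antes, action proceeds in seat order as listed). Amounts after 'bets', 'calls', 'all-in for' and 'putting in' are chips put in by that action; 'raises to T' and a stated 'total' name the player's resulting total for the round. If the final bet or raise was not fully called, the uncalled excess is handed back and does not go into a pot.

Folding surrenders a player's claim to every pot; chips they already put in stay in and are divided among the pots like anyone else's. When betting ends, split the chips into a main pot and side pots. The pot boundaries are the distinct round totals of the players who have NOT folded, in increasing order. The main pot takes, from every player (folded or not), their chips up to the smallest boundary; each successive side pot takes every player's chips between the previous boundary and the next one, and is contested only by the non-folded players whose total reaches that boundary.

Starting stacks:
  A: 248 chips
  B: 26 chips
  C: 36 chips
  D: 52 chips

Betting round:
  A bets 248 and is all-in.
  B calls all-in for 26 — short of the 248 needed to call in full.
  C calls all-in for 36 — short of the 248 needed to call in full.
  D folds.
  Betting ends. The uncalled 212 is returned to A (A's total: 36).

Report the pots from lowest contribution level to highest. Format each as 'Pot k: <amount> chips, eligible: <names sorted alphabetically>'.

Contributions (after 212 returned to A): A=36, B=26, C=36
Folded: D
Pot levels (distinct totals of non-folded players): 26, 36
Layer 1-26: 26 each from A, B, C = 26*3 = 78 chips; eligible A, B, C
Layer 27-36: 10 each from A, C = 10*2 = 20 chips; eligible A, C

Pot 1: 78 chips, eligible: A, B, C
Pot 2: 20 chips, eligible: A, C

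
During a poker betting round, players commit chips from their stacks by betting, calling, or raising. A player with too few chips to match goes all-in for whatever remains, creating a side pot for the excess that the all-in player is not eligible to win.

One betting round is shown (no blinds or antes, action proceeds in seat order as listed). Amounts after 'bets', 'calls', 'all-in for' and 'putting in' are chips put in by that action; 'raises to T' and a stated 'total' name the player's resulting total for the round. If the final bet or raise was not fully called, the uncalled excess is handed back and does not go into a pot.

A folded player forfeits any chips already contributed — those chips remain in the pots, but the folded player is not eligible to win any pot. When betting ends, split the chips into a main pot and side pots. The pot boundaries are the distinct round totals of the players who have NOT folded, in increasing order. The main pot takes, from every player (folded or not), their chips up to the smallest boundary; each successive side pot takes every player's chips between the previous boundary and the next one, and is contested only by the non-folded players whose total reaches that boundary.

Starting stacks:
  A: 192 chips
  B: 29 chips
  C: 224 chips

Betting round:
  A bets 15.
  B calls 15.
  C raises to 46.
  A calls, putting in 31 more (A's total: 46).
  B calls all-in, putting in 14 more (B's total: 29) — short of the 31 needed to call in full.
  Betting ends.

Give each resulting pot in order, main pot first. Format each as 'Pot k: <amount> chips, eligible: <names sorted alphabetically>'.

Contributions: A=46, B=29, C=46
Pot levels (distinct totals of non-folded players): 29, 46
Layer 1-29: 29 each from A, B, C = 29*3 = 87 chips; eligible A, B, C
Layer 30-46: 17 each from A, C = 17*2 = 34 chips; eligible A, C

Pot 1: 87 chips, eligible: A, B, C
Pot 2: 34 chips, eligible: A, C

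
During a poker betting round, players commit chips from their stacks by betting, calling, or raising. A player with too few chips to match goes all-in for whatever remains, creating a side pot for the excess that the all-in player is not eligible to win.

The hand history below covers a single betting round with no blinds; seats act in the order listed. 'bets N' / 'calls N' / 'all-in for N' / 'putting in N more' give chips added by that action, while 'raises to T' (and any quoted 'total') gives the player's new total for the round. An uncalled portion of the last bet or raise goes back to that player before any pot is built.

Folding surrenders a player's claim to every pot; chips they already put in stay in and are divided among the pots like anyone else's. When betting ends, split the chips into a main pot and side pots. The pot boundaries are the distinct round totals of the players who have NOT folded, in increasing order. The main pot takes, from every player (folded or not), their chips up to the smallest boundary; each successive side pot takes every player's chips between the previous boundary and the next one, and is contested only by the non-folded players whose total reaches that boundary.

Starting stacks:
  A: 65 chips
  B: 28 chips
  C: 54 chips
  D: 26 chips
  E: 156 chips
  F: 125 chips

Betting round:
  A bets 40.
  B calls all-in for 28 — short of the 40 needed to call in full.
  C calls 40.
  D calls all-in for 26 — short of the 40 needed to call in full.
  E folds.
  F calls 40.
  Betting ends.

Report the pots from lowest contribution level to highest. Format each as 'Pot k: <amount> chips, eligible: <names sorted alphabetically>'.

Contributions: A=40, B=28, C=40, D=26, F=40
Folded: E
Pot levels (distinct totals of non-folded players): 26, 28, 40
Layer 1-26: 26 each from A, B, C, D, F = 26*5 = 130 chips; eligible A, B, C, D, F
Layer 27-28: 2 each from A, B, C, F = 2*4 = 8 chips; eligible A, B, C, F
Layer 29-40: 12 each from A, C, F = 12*3 = 36 chips; eligible A, C, F

Pot 1: 130 chips, eligible: A, B, C, D, F
Pot 2: 8 chips, eligible: A, B, C, F
Pot 3: 36 chips, eligible: A, C, F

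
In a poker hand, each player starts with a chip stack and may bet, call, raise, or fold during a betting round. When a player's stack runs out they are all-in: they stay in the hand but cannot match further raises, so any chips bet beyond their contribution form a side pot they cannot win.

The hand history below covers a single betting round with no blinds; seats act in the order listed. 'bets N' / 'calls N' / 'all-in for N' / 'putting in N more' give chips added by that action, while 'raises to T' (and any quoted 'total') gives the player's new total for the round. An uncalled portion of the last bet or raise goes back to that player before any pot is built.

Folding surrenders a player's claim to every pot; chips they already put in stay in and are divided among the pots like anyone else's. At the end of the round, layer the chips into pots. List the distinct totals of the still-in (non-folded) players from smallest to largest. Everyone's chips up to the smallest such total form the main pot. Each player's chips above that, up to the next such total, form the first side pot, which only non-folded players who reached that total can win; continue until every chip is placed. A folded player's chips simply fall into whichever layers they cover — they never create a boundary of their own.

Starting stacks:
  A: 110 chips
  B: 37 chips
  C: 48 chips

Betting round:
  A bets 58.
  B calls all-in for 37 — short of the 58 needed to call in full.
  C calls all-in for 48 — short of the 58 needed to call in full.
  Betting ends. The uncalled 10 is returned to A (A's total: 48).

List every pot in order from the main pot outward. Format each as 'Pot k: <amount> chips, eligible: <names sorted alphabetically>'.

Pot 1: 111 chips, eligible: A, B, C
Pot 2: 22 chips, eligible: A, C

Derivation:
Contributions (after 10 returned to A): A=48, B=37, C=48
Pot levels (distinct totals of non-folded players): 37, 48
Layer 1-37: 37 each from A, B, C = 37*3 = 111 chips; eligible A, B, C
Layer 38-48: 11 each from A, C = 11*2 = 22 chips; eligible A, C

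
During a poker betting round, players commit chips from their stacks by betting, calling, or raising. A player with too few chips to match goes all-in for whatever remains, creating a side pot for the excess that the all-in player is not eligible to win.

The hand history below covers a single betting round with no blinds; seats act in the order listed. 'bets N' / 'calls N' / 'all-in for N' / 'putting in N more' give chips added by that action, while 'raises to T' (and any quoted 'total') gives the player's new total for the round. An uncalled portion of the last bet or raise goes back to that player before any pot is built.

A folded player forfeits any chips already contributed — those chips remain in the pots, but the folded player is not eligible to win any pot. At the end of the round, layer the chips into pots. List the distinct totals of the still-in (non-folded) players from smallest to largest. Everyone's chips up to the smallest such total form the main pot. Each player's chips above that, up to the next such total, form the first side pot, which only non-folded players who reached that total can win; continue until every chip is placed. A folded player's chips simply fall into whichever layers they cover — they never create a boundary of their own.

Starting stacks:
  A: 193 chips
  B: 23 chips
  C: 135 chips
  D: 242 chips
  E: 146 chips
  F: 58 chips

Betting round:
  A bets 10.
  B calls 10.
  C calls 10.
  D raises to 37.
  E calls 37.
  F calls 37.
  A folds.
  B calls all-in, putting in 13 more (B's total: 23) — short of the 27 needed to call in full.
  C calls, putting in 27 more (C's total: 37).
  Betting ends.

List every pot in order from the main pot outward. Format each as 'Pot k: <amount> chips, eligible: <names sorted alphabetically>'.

Contributions: A=10, B=23, C=37, D=37, E=37, F=37
Folded: A
Pot levels (distinct totals of non-folded players): 23, 37
Layer 1-23: A 10 + B 23 + C 23 + D 23 + E 23 + F 23 = 125 chips; eligible B, C, D, E, F
Layer 24-37: 14 each from C, D, E, F = 14*4 = 56 chips; eligible C, D, E, F

Pot 1: 125 chips, eligible: B, C, D, E, F
Pot 2: 56 chips, eligible: C, D, E, F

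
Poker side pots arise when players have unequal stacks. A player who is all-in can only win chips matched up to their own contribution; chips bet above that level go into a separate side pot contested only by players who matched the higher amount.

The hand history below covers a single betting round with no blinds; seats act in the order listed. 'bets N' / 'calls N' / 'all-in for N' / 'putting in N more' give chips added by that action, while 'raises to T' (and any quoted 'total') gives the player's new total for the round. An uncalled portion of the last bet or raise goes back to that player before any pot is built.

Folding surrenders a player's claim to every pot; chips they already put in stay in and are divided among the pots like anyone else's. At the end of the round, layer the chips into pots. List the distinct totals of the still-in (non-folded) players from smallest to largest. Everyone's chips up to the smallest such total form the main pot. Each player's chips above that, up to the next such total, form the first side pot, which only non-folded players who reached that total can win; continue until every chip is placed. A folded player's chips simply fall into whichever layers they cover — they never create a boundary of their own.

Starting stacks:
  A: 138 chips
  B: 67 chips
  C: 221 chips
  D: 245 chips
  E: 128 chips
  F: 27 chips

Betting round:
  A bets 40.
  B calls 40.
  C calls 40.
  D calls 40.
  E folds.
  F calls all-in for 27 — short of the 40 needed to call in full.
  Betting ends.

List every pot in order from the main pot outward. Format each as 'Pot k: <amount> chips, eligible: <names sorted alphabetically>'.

Pot 1: 135 chips, eligible: A, B, C, D, F
Pot 2: 52 chips, eligible: A, B, C, D

Derivation:
Contributions: A=40, B=40, C=40, D=40, F=27
Folded: E
Pot levels (distinct totals of non-folded players): 27, 40
Layer 1-27: 27 each from A, B, C, D, F = 27*5 = 135 chips; eligible A, B, C, D, F
Layer 28-40: 13 each from A, B, C, D = 13*4 = 52 chips; eligible A, B, C, D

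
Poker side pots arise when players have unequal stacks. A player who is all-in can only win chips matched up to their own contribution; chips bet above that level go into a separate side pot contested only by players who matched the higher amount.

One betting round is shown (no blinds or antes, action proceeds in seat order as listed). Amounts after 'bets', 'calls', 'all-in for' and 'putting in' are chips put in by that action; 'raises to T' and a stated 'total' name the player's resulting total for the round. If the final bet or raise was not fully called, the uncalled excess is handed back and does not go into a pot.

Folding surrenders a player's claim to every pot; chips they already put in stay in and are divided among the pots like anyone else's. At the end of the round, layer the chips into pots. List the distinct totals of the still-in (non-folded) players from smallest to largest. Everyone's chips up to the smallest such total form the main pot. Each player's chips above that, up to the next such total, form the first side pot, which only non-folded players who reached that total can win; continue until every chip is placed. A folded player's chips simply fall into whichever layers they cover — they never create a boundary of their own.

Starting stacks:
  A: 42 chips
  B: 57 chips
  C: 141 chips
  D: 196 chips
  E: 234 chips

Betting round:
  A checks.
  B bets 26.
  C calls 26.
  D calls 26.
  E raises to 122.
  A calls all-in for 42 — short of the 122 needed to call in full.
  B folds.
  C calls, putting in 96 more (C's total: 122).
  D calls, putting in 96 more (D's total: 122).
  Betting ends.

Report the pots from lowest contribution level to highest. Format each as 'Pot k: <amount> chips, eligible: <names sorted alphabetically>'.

Contributions: A=42, B=26, C=122, D=122, E=122
Folded: B
Pot levels (distinct totals of non-folded players): 42, 122
Layer 1-42: A 42 + B 26 + C 42 + D 42 + E 42 = 194 chips; eligible A, C, D, E
Layer 43-122: 80 each from C, D, E = 80*3 = 240 chips; eligible C, D, E

Pot 1: 194 chips, eligible: A, C, D, E
Pot 2: 240 chips, eligible: C, D, E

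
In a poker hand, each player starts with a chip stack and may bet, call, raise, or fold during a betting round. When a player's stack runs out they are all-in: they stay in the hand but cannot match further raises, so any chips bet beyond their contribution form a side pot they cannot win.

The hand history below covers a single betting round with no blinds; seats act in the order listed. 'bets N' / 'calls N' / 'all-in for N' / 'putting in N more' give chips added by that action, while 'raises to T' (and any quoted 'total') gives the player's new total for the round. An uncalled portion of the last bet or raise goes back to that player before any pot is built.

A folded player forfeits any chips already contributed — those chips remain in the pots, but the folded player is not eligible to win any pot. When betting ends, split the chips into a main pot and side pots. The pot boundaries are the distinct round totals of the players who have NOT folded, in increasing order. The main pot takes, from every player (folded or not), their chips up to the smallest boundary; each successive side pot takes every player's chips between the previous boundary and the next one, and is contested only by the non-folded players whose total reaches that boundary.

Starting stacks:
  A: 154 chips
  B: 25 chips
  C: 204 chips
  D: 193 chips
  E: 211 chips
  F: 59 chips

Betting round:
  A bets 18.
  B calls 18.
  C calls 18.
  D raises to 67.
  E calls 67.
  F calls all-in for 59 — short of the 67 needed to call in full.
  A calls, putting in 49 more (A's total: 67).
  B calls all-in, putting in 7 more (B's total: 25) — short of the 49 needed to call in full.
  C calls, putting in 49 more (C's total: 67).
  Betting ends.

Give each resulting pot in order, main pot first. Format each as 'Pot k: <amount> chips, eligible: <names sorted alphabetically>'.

Pot 1: 150 chips, eligible: A, B, C, D, E, F
Pot 2: 170 chips, eligible: A, C, D, E, F
Pot 3: 32 chips, eligible: A, C, D, E

Derivation:
Contributions: A=67, B=25, C=67, D=67, E=67, F=59
Pot levels (distinct totals of non-folded players): 25, 59, 67
Layer 1-25: 25 each from A, B, C, D, E, F = 25*6 = 150 chips; eligible A, B, C, D, E, F
Layer 26-59: 34 each from A, C, D, E, F = 34*5 = 170 chips; eligible A, C, D, E, F
Layer 60-67: 8 each from A, C, D, E = 8*4 = 32 chips; eligible A, C, D, E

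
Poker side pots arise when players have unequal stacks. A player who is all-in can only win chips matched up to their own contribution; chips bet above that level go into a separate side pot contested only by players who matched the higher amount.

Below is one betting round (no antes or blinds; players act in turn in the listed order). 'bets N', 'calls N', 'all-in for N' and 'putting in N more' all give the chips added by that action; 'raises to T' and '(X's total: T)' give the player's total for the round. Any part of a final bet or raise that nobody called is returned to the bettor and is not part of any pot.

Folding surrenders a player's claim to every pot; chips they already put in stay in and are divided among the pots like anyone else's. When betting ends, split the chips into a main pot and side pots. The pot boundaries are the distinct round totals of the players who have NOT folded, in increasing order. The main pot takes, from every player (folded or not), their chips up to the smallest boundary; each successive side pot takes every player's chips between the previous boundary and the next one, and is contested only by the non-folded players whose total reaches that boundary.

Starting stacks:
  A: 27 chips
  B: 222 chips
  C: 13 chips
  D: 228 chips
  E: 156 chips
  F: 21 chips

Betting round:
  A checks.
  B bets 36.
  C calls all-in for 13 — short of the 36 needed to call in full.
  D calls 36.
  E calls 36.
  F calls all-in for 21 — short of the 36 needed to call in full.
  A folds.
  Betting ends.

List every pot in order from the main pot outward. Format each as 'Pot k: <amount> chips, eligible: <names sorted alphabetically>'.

Pot 1: 65 chips, eligible: B, C, D, E, F
Pot 2: 32 chips, eligible: B, D, E, F
Pot 3: 45 chips, eligible: B, D, E

Derivation:
Contributions: B=36, C=13, D=36, E=36, F=21
Folded: A
Pot levels (distinct totals of non-folded players): 13, 21, 36
Layer 1-13: 13 each from B, C, D, E, F = 13*5 = 65 chips; eligible B, C, D, E, F
Layer 14-21: 8 each from B, D, E, F = 8*4 = 32 chips; eligible B, D, E, F
Layer 22-36: 15 each from B, D, E = 15*3 = 45 chips; eligible B, D, E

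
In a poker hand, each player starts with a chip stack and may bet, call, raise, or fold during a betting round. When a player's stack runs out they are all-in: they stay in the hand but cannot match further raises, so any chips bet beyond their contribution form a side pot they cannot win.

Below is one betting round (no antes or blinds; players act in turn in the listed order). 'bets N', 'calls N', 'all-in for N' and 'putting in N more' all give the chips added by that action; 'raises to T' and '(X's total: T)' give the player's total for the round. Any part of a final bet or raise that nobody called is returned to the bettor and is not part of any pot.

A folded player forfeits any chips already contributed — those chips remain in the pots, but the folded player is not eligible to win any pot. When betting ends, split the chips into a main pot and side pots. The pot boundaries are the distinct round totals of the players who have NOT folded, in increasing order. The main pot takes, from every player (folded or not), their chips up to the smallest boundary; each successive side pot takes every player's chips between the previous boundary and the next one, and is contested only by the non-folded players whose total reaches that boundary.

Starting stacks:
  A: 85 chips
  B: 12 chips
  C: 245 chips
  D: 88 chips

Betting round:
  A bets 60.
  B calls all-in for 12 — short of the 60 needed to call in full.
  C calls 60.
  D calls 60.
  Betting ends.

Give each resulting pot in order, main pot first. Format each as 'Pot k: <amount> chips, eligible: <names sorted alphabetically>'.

Contributions: A=60, B=12, C=60, D=60
Pot levels (distinct totals of non-folded players): 12, 60
Layer 1-12: 12 each from A, B, C, D = 12*4 = 48 chips; eligible A, B, C, D
Layer 13-60: 48 each from A, C, D = 48*3 = 144 chips; eligible A, C, D

Pot 1: 48 chips, eligible: A, B, C, D
Pot 2: 144 chips, eligible: A, C, D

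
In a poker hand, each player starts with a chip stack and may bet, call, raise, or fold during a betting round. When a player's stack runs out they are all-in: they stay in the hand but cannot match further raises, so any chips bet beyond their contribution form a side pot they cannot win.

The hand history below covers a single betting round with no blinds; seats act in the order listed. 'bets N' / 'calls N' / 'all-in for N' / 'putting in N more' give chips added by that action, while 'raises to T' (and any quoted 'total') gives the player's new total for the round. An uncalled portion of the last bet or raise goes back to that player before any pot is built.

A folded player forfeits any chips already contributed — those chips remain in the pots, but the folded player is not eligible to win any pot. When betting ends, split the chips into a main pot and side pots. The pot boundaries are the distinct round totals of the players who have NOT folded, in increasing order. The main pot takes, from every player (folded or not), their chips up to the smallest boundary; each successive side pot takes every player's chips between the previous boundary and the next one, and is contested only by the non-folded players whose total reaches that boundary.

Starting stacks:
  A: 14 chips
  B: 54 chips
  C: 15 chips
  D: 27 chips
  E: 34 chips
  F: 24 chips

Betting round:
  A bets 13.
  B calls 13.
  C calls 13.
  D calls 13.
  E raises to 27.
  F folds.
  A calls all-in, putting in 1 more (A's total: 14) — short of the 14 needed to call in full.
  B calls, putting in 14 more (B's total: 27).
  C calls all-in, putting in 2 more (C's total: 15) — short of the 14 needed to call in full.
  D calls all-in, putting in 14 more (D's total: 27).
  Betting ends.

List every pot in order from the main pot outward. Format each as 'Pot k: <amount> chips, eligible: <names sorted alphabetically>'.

Contributions: A=14, B=27, C=15, D=27, E=27
Folded: F
Pot levels (distinct totals of non-folded players): 14, 15, 27
Layer 1-14: 14 each from A, B, C, D, E = 14*5 = 70 chips; eligible A, B, C, D, E
Layer 15-15: 1 each from B, C, D, E = 1*4 = 4 chips; eligible B, C, D, E
Layer 16-27: 12 each from B, D, E = 12*3 = 36 chips; eligible B, D, E

Pot 1: 70 chips, eligible: A, B, C, D, E
Pot 2: 4 chips, eligible: B, C, D, E
Pot 3: 36 chips, eligible: B, D, E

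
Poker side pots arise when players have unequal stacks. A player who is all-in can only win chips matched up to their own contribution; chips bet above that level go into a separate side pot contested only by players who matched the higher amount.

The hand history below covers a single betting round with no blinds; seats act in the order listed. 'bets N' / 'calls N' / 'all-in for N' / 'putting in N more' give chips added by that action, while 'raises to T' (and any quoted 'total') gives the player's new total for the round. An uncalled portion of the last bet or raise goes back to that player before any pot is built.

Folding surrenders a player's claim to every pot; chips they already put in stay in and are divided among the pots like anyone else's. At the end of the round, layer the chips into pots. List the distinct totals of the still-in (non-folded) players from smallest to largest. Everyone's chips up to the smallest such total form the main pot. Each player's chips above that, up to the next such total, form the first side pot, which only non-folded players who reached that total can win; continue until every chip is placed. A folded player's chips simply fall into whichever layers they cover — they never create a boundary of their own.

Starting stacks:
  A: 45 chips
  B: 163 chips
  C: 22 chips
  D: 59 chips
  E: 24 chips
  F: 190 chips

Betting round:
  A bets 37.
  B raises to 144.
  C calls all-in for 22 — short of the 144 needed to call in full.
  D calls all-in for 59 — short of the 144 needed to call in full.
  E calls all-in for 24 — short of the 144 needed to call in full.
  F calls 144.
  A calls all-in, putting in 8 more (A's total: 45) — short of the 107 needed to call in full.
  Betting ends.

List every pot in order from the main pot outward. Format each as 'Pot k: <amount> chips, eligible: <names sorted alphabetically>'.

Contributions: A=45, B=144, C=22, D=59, E=24, F=144
Pot levels (distinct totals of non-folded players): 22, 24, 45, 59, 144
Layer 1-22: 22 each from A, B, C, D, E, F = 22*6 = 132 chips; eligible A, B, C, D, E, F
Layer 23-24: 2 each from A, B, D, E, F = 2*5 = 10 chips; eligible A, B, D, E, F
Layer 25-45: 21 each from A, B, D, F = 21*4 = 84 chips; eligible A, B, D, F
Layer 46-59: 14 each from B, D, F = 14*3 = 42 chips; eligible B, D, F
Layer 60-144: 85 each from B, F = 85*2 = 170 chips; eligible B, F

Pot 1: 132 chips, eligible: A, B, C, D, E, F
Pot 2: 10 chips, eligible: A, B, D, E, F
Pot 3: 84 chips, eligible: A, B, D, F
Pot 4: 42 chips, eligible: B, D, F
Pot 5: 170 chips, eligible: B, F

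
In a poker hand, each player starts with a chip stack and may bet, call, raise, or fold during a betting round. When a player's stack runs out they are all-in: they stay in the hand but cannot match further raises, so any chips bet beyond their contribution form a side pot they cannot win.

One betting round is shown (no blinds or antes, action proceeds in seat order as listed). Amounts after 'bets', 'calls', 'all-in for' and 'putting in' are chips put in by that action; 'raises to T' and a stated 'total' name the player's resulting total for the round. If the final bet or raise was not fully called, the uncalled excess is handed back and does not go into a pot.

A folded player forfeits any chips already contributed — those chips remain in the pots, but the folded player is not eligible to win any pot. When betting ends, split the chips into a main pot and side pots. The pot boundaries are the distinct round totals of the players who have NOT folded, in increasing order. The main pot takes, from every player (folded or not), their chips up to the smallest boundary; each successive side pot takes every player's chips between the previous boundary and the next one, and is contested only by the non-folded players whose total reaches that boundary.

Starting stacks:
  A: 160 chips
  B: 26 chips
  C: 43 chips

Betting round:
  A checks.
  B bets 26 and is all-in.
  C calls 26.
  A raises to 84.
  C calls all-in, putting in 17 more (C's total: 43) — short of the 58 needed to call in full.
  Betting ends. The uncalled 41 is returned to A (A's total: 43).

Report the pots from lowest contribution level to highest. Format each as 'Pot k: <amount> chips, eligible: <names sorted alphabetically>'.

Contributions (after 41 returned to A): A=43, B=26, C=43
Pot levels (distinct totals of non-folded players): 26, 43
Layer 1-26: 26 each from A, B, C = 26*3 = 78 chips; eligible A, B, C
Layer 27-43: 17 each from A, C = 17*2 = 34 chips; eligible A, C

Pot 1: 78 chips, eligible: A, B, C
Pot 2: 34 chips, eligible: A, C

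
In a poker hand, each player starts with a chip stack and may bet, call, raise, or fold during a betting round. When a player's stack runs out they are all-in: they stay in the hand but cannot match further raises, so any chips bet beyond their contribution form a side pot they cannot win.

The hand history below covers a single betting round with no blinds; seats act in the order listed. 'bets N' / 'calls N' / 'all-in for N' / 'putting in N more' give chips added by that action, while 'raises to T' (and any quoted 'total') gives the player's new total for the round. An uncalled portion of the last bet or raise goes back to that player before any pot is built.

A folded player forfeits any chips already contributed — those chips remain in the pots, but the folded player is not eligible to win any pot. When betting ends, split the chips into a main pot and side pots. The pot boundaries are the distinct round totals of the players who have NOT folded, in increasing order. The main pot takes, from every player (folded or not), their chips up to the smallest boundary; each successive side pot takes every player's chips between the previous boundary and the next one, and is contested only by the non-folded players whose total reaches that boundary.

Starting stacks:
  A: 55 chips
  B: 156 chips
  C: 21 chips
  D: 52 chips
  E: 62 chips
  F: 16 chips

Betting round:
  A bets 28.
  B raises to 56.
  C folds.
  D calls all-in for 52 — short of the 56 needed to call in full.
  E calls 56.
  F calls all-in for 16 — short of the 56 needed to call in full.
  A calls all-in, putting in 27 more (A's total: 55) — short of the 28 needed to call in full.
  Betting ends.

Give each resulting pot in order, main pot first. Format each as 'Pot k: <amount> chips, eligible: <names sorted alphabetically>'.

Contributions: A=55, B=56, D=52, E=56, F=16
Folded: C
Pot levels (distinct totals of non-folded players): 16, 52, 55, 56
Layer 1-16: 16 each from A, B, D, E, F = 16*5 = 80 chips; eligible A, B, D, E, F
Layer 17-52: 36 each from A, B, D, E = 36*4 = 144 chips; eligible A, B, D, E
Layer 53-55: 3 each from A, B, E = 3*3 = 9 chips; eligible A, B, E
Layer 56-56: 1 each from B, E = 1*2 = 2 chips; eligible B, E

Pot 1: 80 chips, eligible: A, B, D, E, F
Pot 2: 144 chips, eligible: A, B, D, E
Pot 3: 9 chips, eligible: A, B, E
Pot 4: 2 chips, eligible: B, E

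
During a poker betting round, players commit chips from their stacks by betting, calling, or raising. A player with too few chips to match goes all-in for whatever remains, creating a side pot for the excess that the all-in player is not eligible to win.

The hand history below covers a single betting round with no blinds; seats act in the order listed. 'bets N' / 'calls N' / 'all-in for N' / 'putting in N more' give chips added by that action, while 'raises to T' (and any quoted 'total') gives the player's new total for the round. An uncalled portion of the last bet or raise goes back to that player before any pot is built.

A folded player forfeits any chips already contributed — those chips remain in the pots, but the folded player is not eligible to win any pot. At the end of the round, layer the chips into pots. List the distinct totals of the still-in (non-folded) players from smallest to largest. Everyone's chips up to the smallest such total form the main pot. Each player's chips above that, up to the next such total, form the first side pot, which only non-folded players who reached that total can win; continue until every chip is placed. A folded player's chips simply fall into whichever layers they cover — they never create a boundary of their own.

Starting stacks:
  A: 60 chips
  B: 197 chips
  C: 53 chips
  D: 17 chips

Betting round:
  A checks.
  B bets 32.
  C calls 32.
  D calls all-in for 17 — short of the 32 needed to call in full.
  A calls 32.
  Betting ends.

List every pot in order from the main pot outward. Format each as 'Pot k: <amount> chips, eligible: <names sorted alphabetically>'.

Pot 1: 68 chips, eligible: A, B, C, D
Pot 2: 45 chips, eligible: A, B, C

Derivation:
Contributions: A=32, B=32, C=32, D=17
Pot levels (distinct totals of non-folded players): 17, 32
Layer 1-17: 17 each from A, B, C, D = 17*4 = 68 chips; eligible A, B, C, D
Layer 18-32: 15 each from A, B, C = 15*3 = 45 chips; eligible A, B, C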